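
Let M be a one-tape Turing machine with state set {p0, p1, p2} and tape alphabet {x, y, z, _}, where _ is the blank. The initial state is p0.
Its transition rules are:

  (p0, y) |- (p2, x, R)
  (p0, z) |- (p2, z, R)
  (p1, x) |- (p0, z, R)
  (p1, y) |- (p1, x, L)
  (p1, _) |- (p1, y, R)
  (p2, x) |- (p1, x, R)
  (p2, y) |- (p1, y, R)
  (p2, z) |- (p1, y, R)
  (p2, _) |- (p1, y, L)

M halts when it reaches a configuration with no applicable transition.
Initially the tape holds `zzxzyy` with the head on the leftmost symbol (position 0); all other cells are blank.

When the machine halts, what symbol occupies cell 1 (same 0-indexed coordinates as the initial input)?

p0 | [z]zxzyy   read z → write z, move R, go to p2
p2 | z[z]xzyy   read z → write y, move R, go to p1
p1 | zy[x]zyy   read x → write z, move R, go to p0
p0 | zyz[z]yy   read z → write z, move R, go to p2
p2 | zyzz[y]y   read y → write y, move R, go to p1
p1 | zyzzy[y]   read y → write x, move L, go to p1
p1 | zyzz[y]x   read y → write x, move L, go to p1
p1 | zyz[z]xx
Cell 1 holds y when M halts.

y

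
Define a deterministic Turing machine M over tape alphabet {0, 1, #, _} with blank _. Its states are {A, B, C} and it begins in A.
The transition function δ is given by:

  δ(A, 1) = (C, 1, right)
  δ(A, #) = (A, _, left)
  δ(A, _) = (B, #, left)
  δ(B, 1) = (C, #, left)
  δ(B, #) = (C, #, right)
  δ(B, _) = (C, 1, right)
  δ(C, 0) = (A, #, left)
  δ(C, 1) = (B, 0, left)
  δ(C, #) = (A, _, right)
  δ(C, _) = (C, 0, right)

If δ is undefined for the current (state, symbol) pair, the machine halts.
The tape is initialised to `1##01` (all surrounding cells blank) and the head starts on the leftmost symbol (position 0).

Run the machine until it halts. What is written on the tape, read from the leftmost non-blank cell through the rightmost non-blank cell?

0#__01

A | _[1]##01   read 1 → write 1, move right, go to C
C | _1[#]#01   read # → write _, move right, go to A
A | _1_[#]01   read # → write _, move left, go to A
A | _1[_]_01   read _ → write #, move left, go to B
B | _[1]#_01   read 1 → write #, move left, go to C
C | [_]##_01   read _ → write 0, move right, go to C
C | 0[#]#_01   read # → write _, move right, go to A
A | 0_[#]_01   read # → write _, move left, go to A
A | 0[_]__01   read _ → write #, move left, go to B
B | [0]#__01
The non-blank tape span at halt is 0#__01.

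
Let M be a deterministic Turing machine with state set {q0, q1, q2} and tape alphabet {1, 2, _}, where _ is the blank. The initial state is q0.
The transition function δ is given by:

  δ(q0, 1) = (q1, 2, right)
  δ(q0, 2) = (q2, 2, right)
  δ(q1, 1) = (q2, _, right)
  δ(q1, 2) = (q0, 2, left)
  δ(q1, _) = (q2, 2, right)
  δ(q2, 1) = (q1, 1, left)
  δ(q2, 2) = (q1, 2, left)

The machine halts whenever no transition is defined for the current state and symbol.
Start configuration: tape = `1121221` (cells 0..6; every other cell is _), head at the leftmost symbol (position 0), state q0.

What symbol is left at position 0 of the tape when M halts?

state=q0 head=0 tape=_[1]121221   (q0,1)→(q1,2,right)
state=q1 head=1 tape=_2[1]21221   (q1,1)→(q2,_,right)
state=q2 head=2 tape=_2_[2]1221   (q2,2)→(q1,2,left)
state=q1 head=1 tape=_2[_]21221   (q1,_)→(q2,2,right)
state=q2 head=2 tape=_22[2]1221   (q2,2)→(q1,2,left)
state=q1 head=1 tape=_2[2]21221   (q1,2)→(q0,2,left)
state=q0 head=0 tape=_[2]221221   (q0,2)→(q2,2,right)
state=q2 head=1 tape=_2[2]21221   (q2,2)→(q1,2,left)
state=q1 head=0 tape=_[2]221221   (q1,2)→(q0,2,left)
state=q0 head=-1 tape=[_]2221221
Cell 0 holds 2 when M halts.

2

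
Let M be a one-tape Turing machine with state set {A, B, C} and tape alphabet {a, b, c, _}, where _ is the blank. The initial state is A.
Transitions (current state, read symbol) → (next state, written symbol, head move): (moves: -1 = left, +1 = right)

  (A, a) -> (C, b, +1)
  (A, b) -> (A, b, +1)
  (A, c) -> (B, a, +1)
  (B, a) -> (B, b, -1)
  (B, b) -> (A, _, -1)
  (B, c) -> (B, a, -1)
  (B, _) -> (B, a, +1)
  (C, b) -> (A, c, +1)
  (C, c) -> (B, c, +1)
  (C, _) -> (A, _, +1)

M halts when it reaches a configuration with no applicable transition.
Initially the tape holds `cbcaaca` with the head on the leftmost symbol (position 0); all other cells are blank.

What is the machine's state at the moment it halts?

state=A head=0 tape=[c]bcaaca   (A,c)→(B,a,+1)
state=B head=1 tape=a[b]caaca   (B,b)→(A,_,-1)
state=A head=0 tape=[a]_caaca   (A,a)→(C,b,+1)
state=C head=1 tape=b[_]caaca   (C,_)→(A,_,+1)
state=A head=2 tape=b_[c]aaca   (A,c)→(B,a,+1)
state=B head=3 tape=b_a[a]aca   (B,a)→(B,b,-1)
state=B head=2 tape=b_[a]baca   (B,a)→(B,b,-1)
state=B head=1 tape=b[_]bbaca   (B,_)→(B,a,+1)
state=B head=2 tape=ba[b]baca   (B,b)→(A,_,-1)
state=A head=1 tape=b[a]_baca   (A,a)→(C,b,+1)
state=C head=2 tape=bb[_]baca   (C,_)→(A,_,+1)
state=A head=3 tape=bb_[b]aca   (A,b)→(A,b,+1)
state=A head=4 tape=bb_b[a]ca   (A,a)→(C,b,+1)
state=C head=5 tape=bb_bb[c]a   (C,c)→(B,c,+1)
state=B head=6 tape=bb_bbc[a]   (B,a)→(B,b,-1)
state=B head=5 tape=bb_bb[c]b   (B,c)→(B,a,-1)
state=B head=4 tape=bb_b[b]ab   (B,b)→(A,_,-1)
state=A head=3 tape=bb_[b]_ab   (A,b)→(A,b,+1)
state=A head=4 tape=bb_b[_]ab
No transition is defined for (A, _); M halts in state A.

A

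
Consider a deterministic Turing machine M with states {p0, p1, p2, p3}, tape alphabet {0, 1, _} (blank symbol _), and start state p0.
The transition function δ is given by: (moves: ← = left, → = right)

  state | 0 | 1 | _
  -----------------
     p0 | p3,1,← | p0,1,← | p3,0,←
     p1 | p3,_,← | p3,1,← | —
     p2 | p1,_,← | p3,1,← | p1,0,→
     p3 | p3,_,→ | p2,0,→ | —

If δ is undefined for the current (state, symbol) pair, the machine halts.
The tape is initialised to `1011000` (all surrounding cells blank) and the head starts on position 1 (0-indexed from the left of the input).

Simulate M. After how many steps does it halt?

13

p0 | 1[0]11000   read 0 → write 1, move ←, go to p3
p3 | [1]111000   read 1 → write 0, move →, go to p2
p2 | 0[1]11000   read 1 → write 1, move ←, go to p3
p3 | [0]111000   read 0 → write _, move →, go to p3
p3 | _[1]11000   read 1 → write 0, move →, go to p2
p2 | _0[1]1000   read 1 → write 1, move ←, go to p3
p3 | _[0]11000   read 0 → write _, move →, go to p3
p3 | __[1]1000   read 1 → write 0, move →, go to p2
p2 | __0[1]000   read 1 → write 1, move ←, go to p3
p3 | __[0]1000   read 0 → write _, move →, go to p3
p3 | ___[1]000   read 1 → write 0, move →, go to p2
p2 | ___0[0]00   read 0 → write _, move ←, go to p1
p1 | ___[0]_00   read 0 → write _, move ←, go to p3
p3 | __[_]__00
M halts after 13 transitions.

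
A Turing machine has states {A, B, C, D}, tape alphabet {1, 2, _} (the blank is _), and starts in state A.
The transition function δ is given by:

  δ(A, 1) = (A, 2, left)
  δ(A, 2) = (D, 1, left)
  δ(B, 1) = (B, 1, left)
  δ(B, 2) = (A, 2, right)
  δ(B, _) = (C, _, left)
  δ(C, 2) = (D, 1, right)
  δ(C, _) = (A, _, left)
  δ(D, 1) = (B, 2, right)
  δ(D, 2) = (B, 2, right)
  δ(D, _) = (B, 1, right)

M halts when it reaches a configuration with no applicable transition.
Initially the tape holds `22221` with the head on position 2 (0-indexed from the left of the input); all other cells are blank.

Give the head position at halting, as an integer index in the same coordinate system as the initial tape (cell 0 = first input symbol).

-4

A | ____22[2]21   read 2 → write 1, move left, go to D
D | ____2[2]121   read 2 → write 2, move right, go to B
B | ____22[1]21   read 1 → write 1, move left, go to B
B | ____2[2]121   read 2 → write 2, move right, go to A
A | ____22[1]21   read 1 → write 2, move left, go to A
A | ____2[2]221   read 2 → write 1, move left, go to D
D | ____[2]1221   read 2 → write 2, move right, go to B
B | ____2[1]221   read 1 → write 1, move left, go to B
B | ____[2]1221   read 2 → write 2, move right, go to A
A | ____2[1]221   read 1 → write 2, move left, go to A
A | ____[2]2221   read 2 → write 1, move left, go to D
D | ___[_]12221   read _ → write 1, move right, go to B
B | ___1[1]2221   read 1 → write 1, move left, go to B
B | ___[1]12221   read 1 → write 1, move left, go to B
B | __[_]112221   read _ → write _, move left, go to C
C | _[_]_112221   read _ → write _, move left, go to A
A | [_]__112221
At halt the head is at cell -4.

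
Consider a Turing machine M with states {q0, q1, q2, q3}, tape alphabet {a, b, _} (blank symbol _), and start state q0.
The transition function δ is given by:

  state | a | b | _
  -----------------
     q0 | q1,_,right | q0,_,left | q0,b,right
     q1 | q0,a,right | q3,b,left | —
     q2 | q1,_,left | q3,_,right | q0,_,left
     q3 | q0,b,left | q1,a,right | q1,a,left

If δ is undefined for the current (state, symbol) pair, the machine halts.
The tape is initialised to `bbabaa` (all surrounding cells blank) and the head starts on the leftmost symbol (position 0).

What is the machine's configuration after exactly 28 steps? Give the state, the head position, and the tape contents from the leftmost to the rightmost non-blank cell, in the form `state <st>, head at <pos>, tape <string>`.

q0 | ____[b]babaa   read b → write _, move left, go to q0
q0 | ___[_]_babaa   read _ → write b, move right, go to q0
q0 | ___b[_]babaa   read _ → write b, move right, go to q0
q0 | ___bb[b]abaa   read b → write _, move left, go to q0
q0 | ___b[b]_abaa   read b → write _, move left, go to q0
q0 | ___[b]__abaa   read b → write _, move left, go to q0
q0 | __[_]___abaa   read _ → write b, move right, go to q0
q0 | __b[_]__abaa   read _ → write b, move right, go to q0
q0 | __bb[_]_abaa   read _ → write b, move right, go to q0
q0 | __bbb[_]abaa   read _ → write b, move right, go to q0
q0 | __bbbb[a]baa   read a → write _, move right, go to q1
q1 | __bbbb_[b]aa   read b → write b, move left, go to q3
q3 | __bbbb[_]baa   read _ → write a, move left, go to q1
q1 | __bbb[b]abaa   read b → write b, move left, go to q3
q3 | __bb[b]babaa   read b → write a, move right, go to q1
q1 | __bba[b]abaa   read b → write b, move left, go to q3
q3 | __bb[a]babaa   read a → write b, move left, go to q0
q0 | __b[b]bbabaa   read b → write _, move left, go to q0
q0 | __[b]_bbabaa   read b → write _, move left, go to q0
q0 | _[_]__bbabaa   read _ → write b, move right, go to q0
q0 | _b[_]_bbabaa   read _ → write b, move right, go to q0
q0 | _bb[_]bbabaa   read _ → write b, move right, go to q0
q0 | _bbb[b]babaa   read b → write _, move left, go to q0
q0 | _bb[b]_babaa   read b → write _, move left, go to q0
q0 | _b[b]__babaa   read b → write _, move left, go to q0
q0 | _[b]___babaa   read b → write _, move left, go to q0
q0 | [_]____babaa   read _ → write b, move right, go to q0
q0 | b[_]___babaa   read _ → write b, move right, go to q0
q0 | bb[_]__babaa
After 28 steps: state q0, head at -2, tape bb___babaa.

state q0, head at -2, tape bb___babaa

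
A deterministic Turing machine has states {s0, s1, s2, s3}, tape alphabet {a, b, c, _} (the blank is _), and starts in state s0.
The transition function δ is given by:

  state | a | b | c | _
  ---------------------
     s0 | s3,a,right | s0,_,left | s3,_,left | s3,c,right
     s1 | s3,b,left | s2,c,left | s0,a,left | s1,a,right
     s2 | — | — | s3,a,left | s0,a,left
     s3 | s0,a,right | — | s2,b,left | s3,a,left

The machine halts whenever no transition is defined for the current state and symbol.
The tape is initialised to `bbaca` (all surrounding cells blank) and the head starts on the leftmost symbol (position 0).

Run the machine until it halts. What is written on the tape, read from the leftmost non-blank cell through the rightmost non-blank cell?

caaaaacaba

state=s0 head=0 tape=___[b]baca__   (s0,b)→(s0,_,left)
state=s0 head=-1 tape=__[_]_baca__   (s0,_)→(s3,c,right)
state=s3 head=0 tape=__c[_]baca__   (s3,_)→(s3,a,left)
state=s3 head=-1 tape=__[c]abaca__   (s3,c)→(s2,b,left)
state=s2 head=-2 tape=_[_]babaca__   (s2,_)→(s0,a,left)
state=s0 head=-3 tape=[_]ababaca__   (s0,_)→(s3,c,right)
state=s3 head=-2 tape=c[a]babaca__   (s3,a)→(s0,a,right)
state=s0 head=-1 tape=ca[b]abaca__   (s0,b)→(s0,_,left)
state=s0 head=-2 tape=c[a]_abaca__   (s0,a)→(s3,a,right)
state=s3 head=-1 tape=ca[_]abaca__   (s3,_)→(s3,a,left)
state=s3 head=-2 tape=c[a]aabaca__   (s3,a)→(s0,a,right)
state=s0 head=-1 tape=ca[a]abaca__   (s0,a)→(s3,a,right)
state=s3 head=0 tape=caa[a]baca__   (s3,a)→(s0,a,right)
state=s0 head=1 tape=caaa[b]aca__   (s0,b)→(s0,_,left)
state=s0 head=0 tape=caa[a]_aca__   (s0,a)→(s3,a,right)
state=s3 head=1 tape=caaa[_]aca__   (s3,_)→(s3,a,left)
state=s3 head=0 tape=caa[a]aaca__   (s3,a)→(s0,a,right)
state=s0 head=1 tape=caaa[a]aca__   (s0,a)→(s3,a,right)
state=s3 head=2 tape=caaaa[a]ca__   (s3,a)→(s0,a,right)
state=s0 head=3 tape=caaaaa[c]a__   (s0,c)→(s3,_,left)
state=s3 head=2 tape=caaaa[a]_a__   (s3,a)→(s0,a,right)
state=s0 head=3 tape=caaaaa[_]a__   (s0,_)→(s3,c,right)
state=s3 head=4 tape=caaaaac[a]__   (s3,a)→(s0,a,right)
state=s0 head=5 tape=caaaaaca[_]_   (s0,_)→(s3,c,right)
state=s3 head=6 tape=caaaaacac[_]   (s3,_)→(s3,a,left)
state=s3 head=5 tape=caaaaaca[c]a   (s3,c)→(s2,b,left)
state=s2 head=4 tape=caaaaac[a]ba
The non-blank tape span at halt is caaaaacaba.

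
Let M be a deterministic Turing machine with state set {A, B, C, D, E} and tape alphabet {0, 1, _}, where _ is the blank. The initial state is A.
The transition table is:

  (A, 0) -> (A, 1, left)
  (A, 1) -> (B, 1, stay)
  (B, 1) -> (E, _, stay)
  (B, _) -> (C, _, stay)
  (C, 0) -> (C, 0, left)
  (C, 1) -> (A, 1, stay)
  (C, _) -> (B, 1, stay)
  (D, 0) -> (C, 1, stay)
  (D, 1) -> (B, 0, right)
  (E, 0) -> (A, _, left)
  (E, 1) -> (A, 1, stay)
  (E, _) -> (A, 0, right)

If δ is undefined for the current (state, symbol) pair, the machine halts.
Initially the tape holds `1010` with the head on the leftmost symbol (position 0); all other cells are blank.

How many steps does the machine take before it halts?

5

A | _[1]010   read 1 → write 1, move stay, go to B
B | _[1]010   read 1 → write _, move stay, go to E
E | _[_]010   read _ → write 0, move right, go to A
A | _0[0]10   read 0 → write 1, move left, go to A
A | _[0]110   read 0 → write 1, move left, go to A
A | [_]1110
M halts after 5 transitions.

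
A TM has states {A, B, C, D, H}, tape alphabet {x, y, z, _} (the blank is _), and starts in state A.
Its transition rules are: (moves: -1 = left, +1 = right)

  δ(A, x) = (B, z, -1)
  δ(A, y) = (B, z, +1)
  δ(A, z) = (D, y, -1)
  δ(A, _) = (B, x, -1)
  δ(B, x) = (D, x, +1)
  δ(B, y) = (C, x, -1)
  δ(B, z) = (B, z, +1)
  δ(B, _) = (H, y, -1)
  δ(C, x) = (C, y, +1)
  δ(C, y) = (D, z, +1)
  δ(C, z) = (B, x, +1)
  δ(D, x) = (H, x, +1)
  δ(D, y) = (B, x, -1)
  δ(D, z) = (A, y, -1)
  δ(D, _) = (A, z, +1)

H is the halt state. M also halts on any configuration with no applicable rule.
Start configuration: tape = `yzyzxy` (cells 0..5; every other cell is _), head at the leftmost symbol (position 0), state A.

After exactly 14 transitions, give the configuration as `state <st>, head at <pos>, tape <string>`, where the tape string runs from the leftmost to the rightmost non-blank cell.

state B, head at 2, tape zxxyxy

state=A head=0 tape=[y]zyzxy   (A,y)→(B,z,+1)
state=B head=1 tape=z[z]yzxy   (B,z)→(B,z,+1)
state=B head=2 tape=zz[y]zxy   (B,y)→(C,x,-1)
state=C head=1 tape=z[z]xzxy   (C,z)→(B,x,+1)
state=B head=2 tape=zx[x]zxy   (B,x)→(D,x,+1)
state=D head=3 tape=zxx[z]xy   (D,z)→(A,y,-1)
state=A head=2 tape=zx[x]yxy   (A,x)→(B,z,-1)
state=B head=1 tape=z[x]zyxy   (B,x)→(D,x,+1)
state=D head=2 tape=zx[z]yxy   (D,z)→(A,y,-1)
state=A head=1 tape=z[x]yyxy   (A,x)→(B,z,-1)
state=B head=0 tape=[z]zyyxy   (B,z)→(B,z,+1)
state=B head=1 tape=z[z]yyxy   (B,z)→(B,z,+1)
state=B head=2 tape=zz[y]yxy   (B,y)→(C,x,-1)
state=C head=1 tape=z[z]xyxy   (C,z)→(B,x,+1)
state=B head=2 tape=zx[x]yxy
After 14 steps: state B, head at 2, tape zxxyxy.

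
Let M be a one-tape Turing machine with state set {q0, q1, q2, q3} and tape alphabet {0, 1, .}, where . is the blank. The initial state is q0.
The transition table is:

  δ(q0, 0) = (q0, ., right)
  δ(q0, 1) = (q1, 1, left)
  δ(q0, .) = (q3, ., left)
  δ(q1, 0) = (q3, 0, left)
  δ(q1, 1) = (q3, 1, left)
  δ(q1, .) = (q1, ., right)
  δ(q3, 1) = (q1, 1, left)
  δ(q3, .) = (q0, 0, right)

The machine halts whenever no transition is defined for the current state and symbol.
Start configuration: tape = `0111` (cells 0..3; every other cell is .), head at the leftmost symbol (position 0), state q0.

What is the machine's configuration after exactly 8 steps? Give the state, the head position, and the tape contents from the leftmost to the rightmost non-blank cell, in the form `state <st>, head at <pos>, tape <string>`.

state=q0 head=0 tape=.[0]111   (q0,0)→(q0,.,right)
state=q0 head=1 tape=..[1]11   (q0,1)→(q1,1,left)
state=q1 head=0 tape=.[.]111   (q1,.)→(q1,.,right)
state=q1 head=1 tape=..[1]11   (q1,1)→(q3,1,left)
state=q3 head=0 tape=.[.]111   (q3,.)→(q0,0,right)
state=q0 head=1 tape=.0[1]11   (q0,1)→(q1,1,left)
state=q1 head=0 tape=.[0]111   (q1,0)→(q3,0,left)
state=q3 head=-1 tape=[.]0111   (q3,.)→(q0,0,right)
state=q0 head=0 tape=0[0]111
After 8 steps: state q0, head at 0, tape 00111.

state q0, head at 0, tape 00111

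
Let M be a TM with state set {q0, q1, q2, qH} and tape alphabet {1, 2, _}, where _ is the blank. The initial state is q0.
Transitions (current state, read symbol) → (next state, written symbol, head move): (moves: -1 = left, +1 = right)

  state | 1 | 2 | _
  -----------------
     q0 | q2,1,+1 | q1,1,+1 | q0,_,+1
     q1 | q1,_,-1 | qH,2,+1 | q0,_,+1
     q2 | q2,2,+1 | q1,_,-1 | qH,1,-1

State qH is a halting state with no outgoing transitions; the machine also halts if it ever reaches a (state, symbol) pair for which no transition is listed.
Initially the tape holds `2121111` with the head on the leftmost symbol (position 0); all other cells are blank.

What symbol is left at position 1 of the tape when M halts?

q0 | _[2]121111_   read 2 → write 1, move +1, go to q1
q1 | _1[1]21111_   read 1 → write _, move -1, go to q1
q1 | _[1]_21111_   read 1 → write _, move -1, go to q1
q1 | [_]__21111_   read _ → write _, move +1, go to q0
q0 | _[_]_21111_   read _ → write _, move +1, go to q0
q0 | __[_]21111_   read _ → write _, move +1, go to q0
q0 | ___[2]1111_   read 2 → write 1, move +1, go to q1
q1 | ___1[1]111_   read 1 → write _, move -1, go to q1
q1 | ___[1]_111_   read 1 → write _, move -1, go to q1
q1 | __[_]__111_   read _ → write _, move +1, go to q0
q0 | ___[_]_111_   read _ → write _, move +1, go to q0
q0 | ____[_]111_   read _ → write _, move +1, go to q0
q0 | _____[1]11_   read 1 → write 1, move +1, go to q2
q2 | _____1[1]1_   read 1 → write 2, move +1, go to q2
q2 | _____12[1]_   read 1 → write 2, move +1, go to q2
q2 | _____122[_]   read _ → write 1, move -1, go to qH
qH | _____12[2]1
Cell 1 holds _ when M halts.

_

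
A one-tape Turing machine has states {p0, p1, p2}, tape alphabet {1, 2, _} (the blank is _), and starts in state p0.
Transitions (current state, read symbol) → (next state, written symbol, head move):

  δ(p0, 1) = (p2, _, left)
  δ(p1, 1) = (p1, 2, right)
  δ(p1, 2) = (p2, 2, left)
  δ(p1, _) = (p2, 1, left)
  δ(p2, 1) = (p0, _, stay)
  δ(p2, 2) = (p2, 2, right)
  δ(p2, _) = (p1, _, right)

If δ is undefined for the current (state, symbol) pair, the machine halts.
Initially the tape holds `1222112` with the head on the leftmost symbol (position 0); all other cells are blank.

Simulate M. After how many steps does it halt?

11

state=p0 head=0 tape=_[1]222112   (p0,1)→(p2,_,left)
state=p2 head=-1 tape=[_]_222112   (p2,_)→(p1,_,right)
state=p1 head=0 tape=_[_]222112   (p1,_)→(p2,1,left)
state=p2 head=-1 tape=[_]1222112   (p2,_)→(p1,_,right)
state=p1 head=0 tape=_[1]222112   (p1,1)→(p1,2,right)
state=p1 head=1 tape=_2[2]22112   (p1,2)→(p2,2,left)
state=p2 head=0 tape=_[2]222112   (p2,2)→(p2,2,right)
state=p2 head=1 tape=_2[2]22112   (p2,2)→(p2,2,right)
state=p2 head=2 tape=_22[2]2112   (p2,2)→(p2,2,right)
state=p2 head=3 tape=_222[2]112   (p2,2)→(p2,2,right)
state=p2 head=4 tape=_2222[1]12   (p2,1)→(p0,_,stay)
state=p0 head=4 tape=_2222[_]12
M halts after 11 transitions.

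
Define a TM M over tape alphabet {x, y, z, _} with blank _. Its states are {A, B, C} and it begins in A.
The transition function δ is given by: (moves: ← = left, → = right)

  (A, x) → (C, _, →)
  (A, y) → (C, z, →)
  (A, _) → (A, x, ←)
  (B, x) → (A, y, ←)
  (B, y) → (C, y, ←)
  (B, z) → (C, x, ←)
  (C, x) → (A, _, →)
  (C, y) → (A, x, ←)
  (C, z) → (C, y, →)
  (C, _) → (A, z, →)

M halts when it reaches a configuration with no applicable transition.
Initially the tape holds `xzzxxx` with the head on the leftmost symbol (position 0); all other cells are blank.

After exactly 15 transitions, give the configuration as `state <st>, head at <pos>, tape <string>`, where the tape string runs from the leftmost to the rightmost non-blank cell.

state C, head at 7, tape yz

state=A head=0 tape=[x]zzxxx__   (A,x)→(C,_,→)
state=C head=1 tape=_[z]zxxx__   (C,z)→(C,y,→)
state=C head=2 tape=_y[z]xxx__   (C,z)→(C,y,→)
state=C head=3 tape=_yy[x]xx__   (C,x)→(A,_,→)
state=A head=4 tape=_yy_[x]x__   (A,x)→(C,_,→)
state=C head=5 tape=_yy__[x]__   (C,x)→(A,_,→)
state=A head=6 tape=_yy___[_]_   (A,_)→(A,x,←)
state=A head=5 tape=_yy__[_]x_   (A,_)→(A,x,←)
state=A head=4 tape=_yy_[_]xx_   (A,_)→(A,x,←)
state=A head=3 tape=_yy[_]xxx_   (A,_)→(A,x,←)
state=A head=2 tape=_y[y]xxxx_   (A,y)→(C,z,→)
state=C head=3 tape=_yz[x]xxx_   (C,x)→(A,_,→)
state=A head=4 tape=_yz_[x]xx_   (A,x)→(C,_,→)
state=C head=5 tape=_yz__[x]x_   (C,x)→(A,_,→)
state=A head=6 tape=_yz___[x]_   (A,x)→(C,_,→)
state=C head=7 tape=_yz____[_]
After 15 steps: state C, head at 7, tape yz.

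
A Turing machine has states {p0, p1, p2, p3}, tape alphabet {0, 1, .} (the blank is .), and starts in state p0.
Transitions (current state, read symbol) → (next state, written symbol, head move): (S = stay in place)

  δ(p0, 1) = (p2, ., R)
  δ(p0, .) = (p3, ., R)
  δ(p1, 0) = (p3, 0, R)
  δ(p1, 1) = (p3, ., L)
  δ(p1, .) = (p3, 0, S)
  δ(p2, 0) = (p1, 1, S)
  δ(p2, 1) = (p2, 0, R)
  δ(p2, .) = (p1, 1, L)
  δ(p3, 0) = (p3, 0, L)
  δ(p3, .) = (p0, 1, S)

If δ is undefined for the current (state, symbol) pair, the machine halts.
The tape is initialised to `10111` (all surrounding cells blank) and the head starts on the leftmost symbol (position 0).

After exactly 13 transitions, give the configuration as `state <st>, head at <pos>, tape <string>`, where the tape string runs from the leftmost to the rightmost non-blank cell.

state p0, head at -1, tape 1.1111

p0 | .[1]0111   read 1 → write ., move R, go to p2
p2 | ..[0]111   read 0 → write 1, move S, go to p1
p1 | ..[1]111   read 1 → write ., move L, go to p3
p3 | .[.].111   read . → write 1, move S, go to p0
p0 | .[1].111   read 1 → write ., move R, go to p2
p2 | ..[.]111   read . → write 1, move L, go to p1
p1 | .[.]1111   read . → write 0, move S, go to p3
p3 | .[0]1111   read 0 → write 0, move L, go to p3
p3 | [.]01111   read . → write 1, move S, go to p0
p0 | [1]01111   read 1 → write ., move R, go to p2
p2 | .[0]1111   read 0 → write 1, move S, go to p1
p1 | .[1]1111   read 1 → write ., move L, go to p3
p3 | [.].1111   read . → write 1, move S, go to p0
p0 | [1].1111
After 13 steps: state p0, head at -1, tape 1.1111.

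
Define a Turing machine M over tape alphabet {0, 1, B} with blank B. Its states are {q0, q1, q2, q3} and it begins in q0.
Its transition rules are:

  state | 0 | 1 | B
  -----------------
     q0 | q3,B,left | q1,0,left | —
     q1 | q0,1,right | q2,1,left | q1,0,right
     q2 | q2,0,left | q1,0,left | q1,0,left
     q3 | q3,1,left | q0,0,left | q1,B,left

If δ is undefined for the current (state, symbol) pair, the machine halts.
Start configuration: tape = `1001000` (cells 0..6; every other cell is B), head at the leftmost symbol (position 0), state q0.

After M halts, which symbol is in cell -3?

0

q0 | BBB[1]001000   read 1 → write 0, move left, go to q1
q1 | BB[B]0001000   read B → write 0, move right, go to q1
q1 | BB0[0]001000   read 0 → write 1, move right, go to q0
q0 | BB01[0]01000   read 0 → write B, move left, go to q3
q3 | BB0[1]B01000   read 1 → write 0, move left, go to q0
q0 | BB[0]0B01000   read 0 → write B, move left, go to q3
q3 | B[B]B0B01000   read B → write B, move left, go to q1
q1 | [B]BB0B01000   read B → write 0, move right, go to q1
q1 | 0[B]B0B01000   read B → write 0, move right, go to q1
q1 | 00[B]0B01000   read B → write 0, move right, go to q1
q1 | 000[0]B01000   read 0 → write 1, move right, go to q0
q0 | 0001[B]01000
Cell -3 holds 0 when M halts.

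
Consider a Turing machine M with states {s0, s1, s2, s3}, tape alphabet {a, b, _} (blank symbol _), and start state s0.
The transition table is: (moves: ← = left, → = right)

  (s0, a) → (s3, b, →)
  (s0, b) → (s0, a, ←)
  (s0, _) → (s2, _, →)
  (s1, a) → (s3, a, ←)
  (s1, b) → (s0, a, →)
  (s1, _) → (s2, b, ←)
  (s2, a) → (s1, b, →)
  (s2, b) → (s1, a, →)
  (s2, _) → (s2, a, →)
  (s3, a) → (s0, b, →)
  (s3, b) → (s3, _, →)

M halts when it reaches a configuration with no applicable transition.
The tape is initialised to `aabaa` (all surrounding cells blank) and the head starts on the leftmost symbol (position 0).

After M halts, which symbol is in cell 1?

b

state=s0 head=0 tape=_[a]abaa_   (s0,a)→(s3,b,→)
state=s3 head=1 tape=_b[a]baa_   (s3,a)→(s0,b,→)
state=s0 head=2 tape=_bb[b]aa_   (s0,b)→(s0,a,←)
state=s0 head=1 tape=_b[b]aaa_   (s0,b)→(s0,a,←)
state=s0 head=0 tape=_[b]aaaa_   (s0,b)→(s0,a,←)
state=s0 head=-1 tape=[_]aaaaa_   (s0,_)→(s2,_,→)
state=s2 head=0 tape=_[a]aaaa_   (s2,a)→(s1,b,→)
state=s1 head=1 tape=_b[a]aaa_   (s1,a)→(s3,a,←)
state=s3 head=0 tape=_[b]aaaa_   (s3,b)→(s3,_,→)
state=s3 head=1 tape=__[a]aaa_   (s3,a)→(s0,b,→)
state=s0 head=2 tape=__b[a]aa_   (s0,a)→(s3,b,→)
state=s3 head=3 tape=__bb[a]a_   (s3,a)→(s0,b,→)
state=s0 head=4 tape=__bbb[a]_   (s0,a)→(s3,b,→)
state=s3 head=5 tape=__bbbb[_]
Cell 1 holds b when M halts.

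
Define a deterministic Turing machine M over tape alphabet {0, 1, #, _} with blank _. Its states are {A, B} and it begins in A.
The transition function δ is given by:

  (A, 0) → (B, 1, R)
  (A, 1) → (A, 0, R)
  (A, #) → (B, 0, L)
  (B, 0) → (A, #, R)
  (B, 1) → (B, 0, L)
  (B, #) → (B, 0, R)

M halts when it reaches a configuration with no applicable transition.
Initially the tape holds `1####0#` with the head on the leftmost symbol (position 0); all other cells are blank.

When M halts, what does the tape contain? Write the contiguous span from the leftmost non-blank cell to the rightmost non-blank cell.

#10000#

state=A head=0 tape=[1]####0#_   (A,1)→(A,0,R)
state=A head=1 tape=0[#]###0#_   (A,#)→(B,0,L)
state=B head=0 tape=[0]0###0#_   (B,0)→(A,#,R)
state=A head=1 tape=#[0]###0#_   (A,0)→(B,1,R)
state=B head=2 tape=#1[#]##0#_   (B,#)→(B,0,R)
state=B head=3 tape=#10[#]#0#_   (B,#)→(B,0,R)
state=B head=4 tape=#100[#]0#_   (B,#)→(B,0,R)
state=B head=5 tape=#1000[0]#_   (B,0)→(A,#,R)
state=A head=6 tape=#1000#[#]_   (A,#)→(B,0,L)
state=B head=5 tape=#1000[#]0_   (B,#)→(B,0,R)
state=B head=6 tape=#10000[0]_   (B,0)→(A,#,R)
state=A head=7 tape=#10000#[_]
The non-blank tape span at halt is #10000#.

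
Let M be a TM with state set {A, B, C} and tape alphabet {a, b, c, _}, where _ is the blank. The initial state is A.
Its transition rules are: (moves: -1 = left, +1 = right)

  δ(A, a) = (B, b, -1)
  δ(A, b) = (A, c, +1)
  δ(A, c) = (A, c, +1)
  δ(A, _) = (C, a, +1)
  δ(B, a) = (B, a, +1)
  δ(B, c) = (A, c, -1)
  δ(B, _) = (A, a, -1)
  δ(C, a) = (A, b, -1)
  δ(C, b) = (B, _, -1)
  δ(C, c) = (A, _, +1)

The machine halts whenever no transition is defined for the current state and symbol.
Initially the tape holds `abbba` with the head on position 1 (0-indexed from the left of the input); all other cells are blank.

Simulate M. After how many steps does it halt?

9

state=A head=1 tape=a[b]bba__   (A,b)→(A,c,+1)
state=A head=2 tape=ac[b]ba__   (A,b)→(A,c,+1)
state=A head=3 tape=acc[b]a__   (A,b)→(A,c,+1)
state=A head=4 tape=accc[a]__   (A,a)→(B,b,-1)
state=B head=3 tape=acc[c]b__   (B,c)→(A,c,-1)
state=A head=2 tape=ac[c]cb__   (A,c)→(A,c,+1)
state=A head=3 tape=acc[c]b__   (A,c)→(A,c,+1)
state=A head=4 tape=accc[b]__   (A,b)→(A,c,+1)
state=A head=5 tape=acccc[_]_   (A,_)→(C,a,+1)
state=C head=6 tape=acccca[_]
M halts after 9 transitions.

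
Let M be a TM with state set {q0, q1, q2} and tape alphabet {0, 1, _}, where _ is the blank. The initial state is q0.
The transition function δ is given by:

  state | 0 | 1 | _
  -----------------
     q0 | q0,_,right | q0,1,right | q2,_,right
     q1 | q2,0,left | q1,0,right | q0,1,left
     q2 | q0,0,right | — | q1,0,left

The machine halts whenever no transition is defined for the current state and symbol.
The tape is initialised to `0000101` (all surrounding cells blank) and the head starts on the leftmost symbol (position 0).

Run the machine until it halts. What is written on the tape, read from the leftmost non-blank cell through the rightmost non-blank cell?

1_11_10

state=q0 head=0 tape=[0]000101____   (q0,0)→(q0,_,right)
state=q0 head=1 tape=_[0]00101____   (q0,0)→(q0,_,right)
state=q0 head=2 tape=__[0]0101____   (q0,0)→(q0,_,right)
state=q0 head=3 tape=___[0]101____   (q0,0)→(q0,_,right)
state=q0 head=4 tape=____[1]01____   (q0,1)→(q0,1,right)
state=q0 head=5 tape=____1[0]1____   (q0,0)→(q0,_,right)
state=q0 head=6 tape=____1_[1]____   (q0,1)→(q0,1,right)
state=q0 head=7 tape=____1_1[_]___   (q0,_)→(q2,_,right)
state=q2 head=8 tape=____1_1_[_]__   (q2,_)→(q1,0,left)
state=q1 head=7 tape=____1_1[_]0__   (q1,_)→(q0,1,left)
state=q0 head=6 tape=____1_[1]10__   (q0,1)→(q0,1,right)
state=q0 head=7 tape=____1_1[1]0__   (q0,1)→(q0,1,right)
state=q0 head=8 tape=____1_11[0]__   (q0,0)→(q0,_,right)
state=q0 head=9 tape=____1_11_[_]_   (q0,_)→(q2,_,right)
state=q2 head=10 tape=____1_11__[_]   (q2,_)→(q1,0,left)
state=q1 head=9 tape=____1_11_[_]0   (q1,_)→(q0,1,left)
state=q0 head=8 tape=____1_11[_]10   (q0,_)→(q2,_,right)
state=q2 head=9 tape=____1_11_[1]0
The non-blank tape span at halt is 1_11_10.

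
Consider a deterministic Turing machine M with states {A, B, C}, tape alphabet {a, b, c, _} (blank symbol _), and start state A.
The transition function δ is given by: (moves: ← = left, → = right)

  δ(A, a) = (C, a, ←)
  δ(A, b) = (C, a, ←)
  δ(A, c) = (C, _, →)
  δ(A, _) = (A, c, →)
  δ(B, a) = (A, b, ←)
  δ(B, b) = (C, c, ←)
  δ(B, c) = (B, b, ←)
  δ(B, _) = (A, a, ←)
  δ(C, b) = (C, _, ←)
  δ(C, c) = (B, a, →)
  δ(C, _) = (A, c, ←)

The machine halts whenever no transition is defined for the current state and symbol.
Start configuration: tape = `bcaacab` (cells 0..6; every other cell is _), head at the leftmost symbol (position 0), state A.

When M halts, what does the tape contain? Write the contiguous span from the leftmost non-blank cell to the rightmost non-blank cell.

A | __[b]caacab   read b → write a, move ←, go to C
C | _[_]acaacab   read _ → write c, move ←, go to A
A | [_]cacaacab   read _ → write c, move →, go to A
A | c[c]acaacab   read c → write _, move →, go to C
C | c_[a]caacab
The non-blank tape span at halt is c_acaacab.

c_acaacab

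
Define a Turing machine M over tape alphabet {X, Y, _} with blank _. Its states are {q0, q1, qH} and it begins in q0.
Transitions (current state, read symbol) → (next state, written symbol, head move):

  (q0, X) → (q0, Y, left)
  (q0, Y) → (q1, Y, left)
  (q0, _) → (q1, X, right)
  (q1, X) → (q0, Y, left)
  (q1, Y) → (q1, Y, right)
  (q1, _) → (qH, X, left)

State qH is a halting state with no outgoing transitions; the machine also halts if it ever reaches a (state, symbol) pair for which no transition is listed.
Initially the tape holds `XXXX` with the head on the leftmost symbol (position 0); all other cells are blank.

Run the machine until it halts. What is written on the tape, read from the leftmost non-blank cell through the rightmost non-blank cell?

XYYYYYX

q0 | __[X]XXX_   read X → write Y, move left, go to q0
q0 | _[_]YXXX_   read _ → write X, move right, go to q1
q1 | _X[Y]XXX_   read Y → write Y, move right, go to q1
q1 | _XY[X]XX_   read X → write Y, move left, go to q0
q0 | _X[Y]YXX_   read Y → write Y, move left, go to q1
q1 | _[X]YYXX_   read X → write Y, move left, go to q0
q0 | [_]YYYXX_   read _ → write X, move right, go to q1
q1 | X[Y]YYXX_   read Y → write Y, move right, go to q1
q1 | XY[Y]YXX_   read Y → write Y, move right, go to q1
q1 | XYY[Y]XX_   read Y → write Y, move right, go to q1
q1 | XYYY[X]X_   read X → write Y, move left, go to q0
q0 | XYY[Y]YX_   read Y → write Y, move left, go to q1
q1 | XY[Y]YYX_   read Y → write Y, move right, go to q1
q1 | XYY[Y]YX_   read Y → write Y, move right, go to q1
q1 | XYYY[Y]X_   read Y → write Y, move right, go to q1
q1 | XYYYY[X]_   read X → write Y, move left, go to q0
q0 | XYYY[Y]Y_   read Y → write Y, move left, go to q1
q1 | XYY[Y]YY_   read Y → write Y, move right, go to q1
q1 | XYYY[Y]Y_   read Y → write Y, move right, go to q1
q1 | XYYYY[Y]_   read Y → write Y, move right, go to q1
q1 | XYYYYY[_]   read _ → write X, move left, go to qH
qH | XYYYY[Y]X
The non-blank tape span at halt is XYYYYYX.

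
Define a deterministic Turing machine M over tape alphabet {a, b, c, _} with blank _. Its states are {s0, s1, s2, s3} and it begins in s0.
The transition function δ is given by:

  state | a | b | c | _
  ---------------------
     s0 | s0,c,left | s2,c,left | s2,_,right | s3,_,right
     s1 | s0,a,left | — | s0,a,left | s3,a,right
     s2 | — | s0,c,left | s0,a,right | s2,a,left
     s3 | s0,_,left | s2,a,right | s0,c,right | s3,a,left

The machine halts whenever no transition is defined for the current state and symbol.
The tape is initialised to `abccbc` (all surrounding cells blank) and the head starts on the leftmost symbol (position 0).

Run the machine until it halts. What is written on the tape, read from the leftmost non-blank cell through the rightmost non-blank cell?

s0 | _[a]bccbc_   read a → write c, move left, go to s0
s0 | [_]cbccbc_   read _ → write _, move right, go to s3
s3 | _[c]bccbc_   read c → write c, move right, go to s0
s0 | _c[b]ccbc_   read b → write c, move left, go to s2
s2 | _[c]cccbc_   read c → write a, move right, go to s0
s0 | _a[c]ccbc_   read c → write _, move right, go to s2
s2 | _a_[c]cbc_   read c → write a, move right, go to s0
s0 | _a_a[c]bc_   read c → write _, move right, go to s2
s2 | _a_a_[b]c_   read b → write c, move left, go to s0
s0 | _a_a[_]cc_   read _ → write _, move right, go to s3
s3 | _a_a_[c]c_   read c → write c, move right, go to s0
s0 | _a_a_c[c]_   read c → write _, move right, go to s2
s2 | _a_a_c_[_]   read _ → write a, move left, go to s2
s2 | _a_a_c[_]a   read _ → write a, move left, go to s2
s2 | _a_a_[c]aa   read c → write a, move right, go to s0
s0 | _a_a_a[a]a   read a → write c, move left, go to s0
s0 | _a_a_[a]ca   read a → write c, move left, go to s0
s0 | _a_a[_]cca   read _ → write _, move right, go to s3
s3 | _a_a_[c]ca   read c → write c, move right, go to s0
s0 | _a_a_c[c]a   read c → write _, move right, go to s2
s2 | _a_a_c_[a]
The non-blank tape span at halt is a_a_c_a.

a_a_c_a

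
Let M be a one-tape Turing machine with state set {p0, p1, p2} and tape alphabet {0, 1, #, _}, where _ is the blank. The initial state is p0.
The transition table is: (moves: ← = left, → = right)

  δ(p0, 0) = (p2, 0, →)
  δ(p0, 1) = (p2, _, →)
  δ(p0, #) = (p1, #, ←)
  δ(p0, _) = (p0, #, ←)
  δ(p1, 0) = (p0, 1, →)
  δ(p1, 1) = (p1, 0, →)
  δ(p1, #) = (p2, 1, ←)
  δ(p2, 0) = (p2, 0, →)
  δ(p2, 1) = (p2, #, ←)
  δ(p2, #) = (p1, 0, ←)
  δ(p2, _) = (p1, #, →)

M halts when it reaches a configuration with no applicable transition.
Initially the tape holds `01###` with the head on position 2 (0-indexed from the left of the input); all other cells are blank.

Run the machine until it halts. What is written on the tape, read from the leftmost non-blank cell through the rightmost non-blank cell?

state=p0 head=2 tape=01[#]##__   (p0,#)→(p1,#,←)
state=p1 head=1 tape=0[1]###__   (p1,1)→(p1,0,→)
state=p1 head=2 tape=00[#]##__   (p1,#)→(p2,1,←)
state=p2 head=1 tape=0[0]1##__   (p2,0)→(p2,0,→)
state=p2 head=2 tape=00[1]##__   (p2,1)→(p2,#,←)
state=p2 head=1 tape=0[0]###__   (p2,0)→(p2,0,→)
state=p2 head=2 tape=00[#]##__   (p2,#)→(p1,0,←)
state=p1 head=1 tape=0[0]0##__   (p1,0)→(p0,1,→)
state=p0 head=2 tape=01[0]##__   (p0,0)→(p2,0,→)
state=p2 head=3 tape=010[#]#__   (p2,#)→(p1,0,←)
state=p1 head=2 tape=01[0]0#__   (p1,0)→(p0,1,→)
state=p0 head=3 tape=011[0]#__   (p0,0)→(p2,0,→)
state=p2 head=4 tape=0110[#]__   (p2,#)→(p1,0,←)
state=p1 head=3 tape=011[0]0__   (p1,0)→(p0,1,→)
state=p0 head=4 tape=0111[0]__   (p0,0)→(p2,0,→)
state=p2 head=5 tape=01110[_]_   (p2,_)→(p1,#,→)
state=p1 head=6 tape=01110#[_]
The non-blank tape span at halt is 01110#.

01110#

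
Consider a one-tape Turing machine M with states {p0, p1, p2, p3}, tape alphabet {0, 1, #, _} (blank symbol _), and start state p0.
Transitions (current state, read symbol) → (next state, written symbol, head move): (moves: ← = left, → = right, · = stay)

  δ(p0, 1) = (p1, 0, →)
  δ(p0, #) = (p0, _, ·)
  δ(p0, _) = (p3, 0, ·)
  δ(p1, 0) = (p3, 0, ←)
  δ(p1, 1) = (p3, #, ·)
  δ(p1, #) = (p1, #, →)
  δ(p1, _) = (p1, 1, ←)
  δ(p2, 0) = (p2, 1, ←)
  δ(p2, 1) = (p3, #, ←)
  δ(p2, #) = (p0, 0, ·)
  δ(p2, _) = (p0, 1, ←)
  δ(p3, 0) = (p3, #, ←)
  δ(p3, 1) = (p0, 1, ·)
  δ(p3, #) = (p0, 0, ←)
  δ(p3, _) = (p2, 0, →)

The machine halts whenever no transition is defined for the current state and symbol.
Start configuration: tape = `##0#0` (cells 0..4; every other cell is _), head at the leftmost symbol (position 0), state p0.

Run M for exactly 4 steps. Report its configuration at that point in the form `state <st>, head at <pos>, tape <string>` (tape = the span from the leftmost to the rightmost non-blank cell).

state p2, head at 0, tape 0##0#0

state=p0 head=0 tape=_[#]#0#0   (p0,#)→(p0,_,·)
state=p0 head=0 tape=_[_]#0#0   (p0,_)→(p3,0,·)
state=p3 head=0 tape=_[0]#0#0   (p3,0)→(p3,#,←)
state=p3 head=-1 tape=[_]##0#0   (p3,_)→(p2,0,→)
state=p2 head=0 tape=0[#]#0#0
After 4 steps: state p2, head at 0, tape 0##0#0.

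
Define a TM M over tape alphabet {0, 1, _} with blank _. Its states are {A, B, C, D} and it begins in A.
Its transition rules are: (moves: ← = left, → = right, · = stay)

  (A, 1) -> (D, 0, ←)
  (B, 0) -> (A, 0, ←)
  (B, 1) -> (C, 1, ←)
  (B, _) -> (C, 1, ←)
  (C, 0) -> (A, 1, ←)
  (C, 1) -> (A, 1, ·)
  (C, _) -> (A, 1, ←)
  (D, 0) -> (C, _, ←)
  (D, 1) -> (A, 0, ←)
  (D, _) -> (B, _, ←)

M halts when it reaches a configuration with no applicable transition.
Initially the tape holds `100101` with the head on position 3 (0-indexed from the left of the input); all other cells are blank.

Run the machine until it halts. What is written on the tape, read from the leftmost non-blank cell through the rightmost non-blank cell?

11_01_001

state=A head=3 tape=____100[1]01   (A,1)→(D,0,←)
state=D head=2 tape=____10[0]001   (D,0)→(C,_,←)
state=C head=1 tape=____1[0]_001   (C,0)→(A,1,←)
state=A head=0 tape=____[1]1_001   (A,1)→(D,0,←)
state=D head=-1 tape=___[_]01_001   (D,_)→(B,_,←)
state=B head=-2 tape=__[_]_01_001   (B,_)→(C,1,←)
state=C head=-3 tape=_[_]1_01_001   (C,_)→(A,1,←)
state=A head=-4 tape=[_]11_01_001
The non-blank tape span at halt is 11_01_001.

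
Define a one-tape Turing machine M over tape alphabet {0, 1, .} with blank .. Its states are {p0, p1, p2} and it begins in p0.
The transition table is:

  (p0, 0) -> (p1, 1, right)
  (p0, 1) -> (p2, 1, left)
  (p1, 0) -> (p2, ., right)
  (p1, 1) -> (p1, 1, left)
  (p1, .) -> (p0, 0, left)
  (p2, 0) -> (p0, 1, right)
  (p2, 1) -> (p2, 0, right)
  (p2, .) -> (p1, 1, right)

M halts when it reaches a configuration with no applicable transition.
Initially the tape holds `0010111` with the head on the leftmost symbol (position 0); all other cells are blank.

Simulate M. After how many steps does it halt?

17

p0 | [0]010111...   read 0 → write 1, move right, go to p1
p1 | 1[0]10111...   read 0 → write ., move right, go to p2
p2 | 1.[1]0111...   read 1 → write 0, move right, go to p2
p2 | 1.0[0]111...   read 0 → write 1, move right, go to p0
p0 | 1.01[1]11...   read 1 → write 1, move left, go to p2
p2 | 1.0[1]111...   read 1 → write 0, move right, go to p2
p2 | 1.00[1]11...   read 1 → write 0, move right, go to p2
p2 | 1.000[1]1...   read 1 → write 0, move right, go to p2
p2 | 1.0000[1]...   read 1 → write 0, move right, go to p2
p2 | 1.00000[.]..   read . → write 1, move right, go to p1
p1 | 1.000001[.].   read . → write 0, move left, go to p0
p0 | 1.00000[1]0.   read 1 → write 1, move left, go to p2
p2 | 1.0000[0]10.   read 0 → write 1, move right, go to p0
p0 | 1.00001[1]0.   read 1 → write 1, move left, go to p2
p2 | 1.0000[1]10.   read 1 → write 0, move right, go to p2
p2 | 1.00000[1]0.   read 1 → write 0, move right, go to p2
p2 | 1.000000[0].   read 0 → write 1, move right, go to p0
p0 | 1.0000001[.]
M halts after 17 transitions.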